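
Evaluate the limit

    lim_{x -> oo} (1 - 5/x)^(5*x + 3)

e^(-25)

The base → 1 and the exponent → ∞: a 1^∞ form.
Take logarithms: (5x + 3)·ln(1 - 5/x). Since ln(1+u) ~ u for small u, this behaves like (5x)·(-5/x) → -25.
So the limit is e^(-25).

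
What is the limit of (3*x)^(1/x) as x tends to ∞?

Base → ∞ and exponent → 0: an ∞^0 form.
Take logs: (1/x)·ln(3·x^1) = (ln 3 + 1·ln x)/x → 0.
So the limit is e^0 = 1.

1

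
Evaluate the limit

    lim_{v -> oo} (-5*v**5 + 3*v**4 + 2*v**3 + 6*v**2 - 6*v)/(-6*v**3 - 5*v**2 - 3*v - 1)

∞

The numerator has higher degree (5 > 3); the quotient behaves like (-5/(-6))·v^2 for large |v|.
As v → +∞ this diverges to ∞.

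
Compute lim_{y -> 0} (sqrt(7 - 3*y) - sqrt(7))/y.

-3*√(7)/14

A 0/0 form; rationalise with √(7 - 3y) + √7. This collapses the numerator to -3y, leaving -3/(√(7 - 3y) + √7) → -3/(2√7) = -3*√(7)/14.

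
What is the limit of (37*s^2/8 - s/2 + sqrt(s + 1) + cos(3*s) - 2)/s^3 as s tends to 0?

1/16

Substitution gives 0/0 (the numerator vanishes to order 3).
Expand each term to order s^3: the coefficient of s^3 in √(1 + s) is 1/16 and in cos(3s) is 0.
Lower-order terms cancel with the polynomial part, so the numerator is (1/16)·s^3 + o(s^3), and the limit is (1/16)/(1) = 1/16.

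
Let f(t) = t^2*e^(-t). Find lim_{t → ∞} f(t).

Write as t^2/e^{1t}, an ∞/∞ form.
Exponential growth dominates any polynomial, so repeated L'Hôpital (or the standard result) gives 0.

0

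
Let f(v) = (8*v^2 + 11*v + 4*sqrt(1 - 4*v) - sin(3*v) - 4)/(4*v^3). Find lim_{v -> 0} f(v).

-23/8

Substitution gives 0/0; apply L'Hôpital's rule 3 times.
After differentiating numerator and denominator 3 times the quotient is (27*cos(3*v) - 96/(1 - 4*v)^(5/2))/(24); at v = 0 this is -23/8.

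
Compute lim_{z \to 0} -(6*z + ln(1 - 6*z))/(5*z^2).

18/5

Direct substitution gives 0/0.
Apply L'Hôpital: lim (6 - 6/(1 - 6*z))/(-10*z), still 0/0.
After 2 applications of L'Hôpital's rule the quotient is (-36/(1 - 6*z)^2)/(-10); substituting z = 0 gives 18/5.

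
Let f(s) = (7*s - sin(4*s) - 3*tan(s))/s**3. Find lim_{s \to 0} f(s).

29/3

Substitution gives 0/0 (the numerator vanishes to order 3).
Expand each term to order s^3: the coefficient of s^3 in -3·tan(s) is -1 and in −sin(4s) is 32/3.
Lower-order terms cancel with the polynomial part, so the numerator is (29/3)·s^3 + o(s^3), and the limit is (29/3)/(1) = 29/3.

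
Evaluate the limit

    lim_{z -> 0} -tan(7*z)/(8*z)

-7/8

Substitution gives 0/0.
Since tan(u)/u → 1 as u → 0, tan(7z)/(7z) → 1 and the limit is 7/(-8) = -7/8.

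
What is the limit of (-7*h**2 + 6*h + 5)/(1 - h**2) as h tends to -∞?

Numerator and denominator both have degree 2.
Dividing every term by h^2, all lower-order terms vanish and the limit is the ratio of leading coefficients, -7/(-1) = 7.

7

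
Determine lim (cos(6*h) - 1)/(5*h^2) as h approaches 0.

-18/5

Direct substitution gives 0/0.
Apply L'Hôpital: lim (-6*sin(6*h))/(10*h), still 0/0.
After 2 applications of L'Hôpital's rule the quotient is (-36*cos(6*h))/(10); substituting h = 0 gives -18/5.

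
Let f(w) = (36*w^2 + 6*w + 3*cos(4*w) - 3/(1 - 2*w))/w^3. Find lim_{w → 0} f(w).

-24

Substitution gives 0/0; apply L'Hôpital's rule 3 times.
After differentiating numerator and denominator 3 times the quotient is (192*sin(4*w) - 144/(2*w - 1)^4)/(6); at w = 0 this is -24.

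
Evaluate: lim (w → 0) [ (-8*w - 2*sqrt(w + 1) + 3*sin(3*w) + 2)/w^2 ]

Substitution gives 0/0 (the numerator vanishes to order 2).
Expand each term to order w^2: the coefficient of w^2 in 3·sin(3w) is 0 and in -2·√(1 + w) is 1/4.
Lower-order terms cancel with the polynomial part, so the numerator is (1/4)·w^2 + o(w^2), and the limit is (1/4)/(1) = 1/4.

1/4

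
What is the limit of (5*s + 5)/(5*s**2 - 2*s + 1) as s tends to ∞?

0

The denominator has degree 2 and the numerator degree 1. Dividing numerator and denominator by s^2 sends every term to 0 except the leading denominator term, so the limit is 0.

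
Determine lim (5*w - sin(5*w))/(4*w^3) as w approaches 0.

Direct substitution gives 0/0.
Apply L'Hôpital: lim (5 - 5*cos(5*w))/(12*w^2), still 0/0.
Apply L'Hôpital: lim (25*sin(5*w))/(24*w), still 0/0.
After 3 applications of L'Hôpital's rule the quotient is (125*cos(5*w))/(24); substituting w = 0 gives 125/24.

125/24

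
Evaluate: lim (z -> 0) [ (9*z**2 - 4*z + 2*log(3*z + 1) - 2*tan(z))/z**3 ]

52/3

Substitution gives 0/0 (the numerator vanishes to order 3).
Expand each term to order z^3: the coefficient of z^3 in 2·ln(1 + 3z) is 18 and in -2·tan(z) is -2/3.
Lower-order terms cancel with the polynomial part, so the numerator is (52/3)·z^3 + o(z^3), and the limit is (52/3)/(1) = 52/3.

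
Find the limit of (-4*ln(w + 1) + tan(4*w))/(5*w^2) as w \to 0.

Substitution gives 0/0 (the numerator vanishes to order 2).
Expand each term to order w^2: the coefficient of w^2 in -4·ln(1 + w) is 2 and in tan(4w) is 0.
Lower-order terms cancel with the polynomial part, so the numerator is (2)·w^2 + o(w^2), and the limit is (2)/(5) = 2/5.

2/5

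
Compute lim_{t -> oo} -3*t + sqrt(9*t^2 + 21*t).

7/2

This has the form ∞ − ∞. Multiply and divide by the conjugate √(9*t^2 + 21*t) + 3t.
That gives (21t) / (√(9*t^2 + 21*t) + 3t).
Divide numerator and denominator by t: the limit is 21/(2·3) = 7/2.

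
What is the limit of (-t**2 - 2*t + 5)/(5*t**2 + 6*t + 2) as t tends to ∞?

Numerator and denominator both have degree 2.
Dividing every term by t^2, all lower-order terms vanish and the limit is the ratio of leading coefficients, -1/(5) = -1/5.

-1/5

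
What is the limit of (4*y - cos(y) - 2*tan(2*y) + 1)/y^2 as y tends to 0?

1/2

Substitution gives 0/0; apply L'Hôpital's rule 2 times.
After differentiating numerator and denominator 2 times the quotient is (cos(y) - 16*tan(2*y)/cos(2*y)^2)/(2); at y = 0 this is 1/2.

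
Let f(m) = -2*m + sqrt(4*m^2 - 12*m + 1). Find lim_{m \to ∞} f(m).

-3

This has the form ∞ − ∞. Multiply and divide by the conjugate √(4*m^2 - 12*m + 1) + 2m.
That gives (-12m + 1) / (√(4*m^2 - 12*m + 1) + 2m).
Divide numerator and denominator by m: the limit is -12/(2·2) = -3.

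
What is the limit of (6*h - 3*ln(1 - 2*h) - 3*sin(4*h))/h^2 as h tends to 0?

Substitution gives 0/0; apply L'Hôpital's rule 2 times.
After differentiating numerator and denominator 2 times the quotient is (48*sin(4*h) + 12/(2*h - 1)^2)/(2); at h = 0 this is 6.

6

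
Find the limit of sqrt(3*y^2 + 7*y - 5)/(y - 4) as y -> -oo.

For large |y|, √(3*y^2 + 7*y - 5) ≈ √3·|y| and the denominator ≈ y.
Since y → −∞, |y| = −y, giving −√3/(1) = -√(3).

-√(3)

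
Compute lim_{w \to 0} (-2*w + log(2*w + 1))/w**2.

Direct substitution gives 0/0.
Apply L'Hôpital: lim (-2 + 2/(2*w + 1))/(2*w), still 0/0.
After 2 applications of L'Hôpital's rule the quotient is (-4/(2*w + 1)^2)/(2); substituting w = 0 gives -2.

-2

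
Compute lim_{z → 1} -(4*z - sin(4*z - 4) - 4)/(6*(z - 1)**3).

-16/9

Direct substitution gives 0/0.
Apply L'Hôpital: lim (4 - 4*cos(4*z - 4))/(-18*(z - 1)^2), still 0/0.
Apply L'Hôpital: lim (16*sin(4*z - 4))/(36 - 36*z), still 0/0.
After 3 applications of L'Hôpital's rule the quotient is (64*cos(4*z - 4))/(-36); substituting z = 1 gives -16/9.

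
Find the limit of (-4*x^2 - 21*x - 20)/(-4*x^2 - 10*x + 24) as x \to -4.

1/2

Since x = -4 makes numerator and denominator zero, (x + 4) divides both.
Cancelling it gives (-4*x - 5)/(6 - 4*x); now plug in x = -4 to get 1/2.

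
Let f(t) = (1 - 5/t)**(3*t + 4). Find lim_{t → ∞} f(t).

The base → 1 and the exponent → ∞: a 1^∞ form.
Take logarithms: (3t + 4)·ln(1 - 5/t). Since ln(1+u) ~ u for small u, this behaves like (3t)·(-5/t) → -15.
So the limit is e^(-15).

e^(-15)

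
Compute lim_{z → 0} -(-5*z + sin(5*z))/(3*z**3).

125/18

Direct substitution gives 0/0.
Apply L'Hôpital: lim (5*cos(5*z) - 5)/(-9*z^2), still 0/0.
Apply L'Hôpital: lim (-25*sin(5*z))/(-18*z), still 0/0.
After 3 applications of L'Hôpital's rule the quotient is (-125*cos(5*z))/(-18); substituting z = 0 gives 125/18.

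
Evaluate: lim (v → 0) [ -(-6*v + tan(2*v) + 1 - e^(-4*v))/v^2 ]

Substitution gives 0/0 (the numerator vanishes to order 2).
Expand each term to order v^2: the coefficient of v^2 in −e^(-4v) is -8 and in tan(2v) is 0.
Lower-order terms cancel with the polynomial part, so the numerator is (-8)·v^2 + o(v^2), and the limit is (-8)/(-1) = 8.

8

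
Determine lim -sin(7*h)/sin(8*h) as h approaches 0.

Substitution gives 0/0.
Divide numerator and denominator by h: sin(7h)/h → 7 and sin(8h)/h → 8, so the limit is -1·7/8 = -7/8.

-7/8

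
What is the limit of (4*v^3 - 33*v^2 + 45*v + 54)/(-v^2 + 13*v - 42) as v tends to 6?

81

Since v = 6 makes numerator and denominator zero, (v - 6) divides both.
Cancelling it gives (4*v^2 - 9*v - 9)/(7 - v); now plug in v = 6 to get 81.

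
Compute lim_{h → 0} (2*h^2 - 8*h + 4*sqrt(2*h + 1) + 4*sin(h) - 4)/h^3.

Substitution gives 0/0; apply L'Hôpital's rule 3 times.
After differentiating numerator and denominator 3 times the quotient is (-4*cos(h) + 12/(2*h + 1)^(5/2))/(6); at h = 0 this is 4/3.

4/3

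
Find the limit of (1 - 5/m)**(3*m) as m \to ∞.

Write it as [(1 - 5/m)^m]^(3) · (1 - 5/m)^(0). The bracketed term tends to e^(-5) and the second factor to 1, so the limit is e^(-15).

e^(-15)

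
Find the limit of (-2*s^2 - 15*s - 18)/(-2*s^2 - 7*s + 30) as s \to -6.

9/17

Direct substitution gives 0/0, so factor. Both numerator and denominator have (s + 6) as a factor.
After cancelling, the expression reduces to (-2*s - 3)/(5 - 2*s).
Substituting s = -6 gives 9/17.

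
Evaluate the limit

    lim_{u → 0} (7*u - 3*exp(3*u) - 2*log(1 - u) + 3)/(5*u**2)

Substitution gives 0/0 (the numerator vanishes to order 2).
Expand each term to order u^2: the coefficient of u^2 in -3·e^(3u) is -27/2 and in -2·ln(1 - u) is 1.
Lower-order terms cancel with the polynomial part, so the numerator is (-25/2)·u^2 + o(u^2), and the limit is (-25/2)/(5) = -5/2.

-5/2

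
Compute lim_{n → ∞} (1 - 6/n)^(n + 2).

The base → 1 and the exponent → ∞: a 1^∞ form.
Take logarithms: (n + 2)·ln(1 - 6/n). Since ln(1+u) ~ u for small u, this behaves like (n)·(-6/n) → -6.
So the limit is e^(-6).

e^(-6)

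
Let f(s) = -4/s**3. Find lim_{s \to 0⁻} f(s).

∞

As s → 0⁻, (s) → 0⁻, so (s)^3 → 0⁻ and -4/(s)^3 → ∞.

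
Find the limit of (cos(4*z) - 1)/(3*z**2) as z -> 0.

-8/3

Direct substitution gives 0/0.
Apply L'Hôpital: lim (-4*sin(4*z))/(6*z), still 0/0.
After 2 applications of L'Hôpital's rule the quotient is (-16*cos(4*z))/(6); substituting z = 0 gives -8/3.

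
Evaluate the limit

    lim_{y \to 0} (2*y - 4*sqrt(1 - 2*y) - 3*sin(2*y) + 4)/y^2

Substitution gives 0/0 (the numerator vanishes to order 2).
Expand each term to order y^2: the coefficient of y^2 in -3·sin(2y) is 0 and in -4·√(1 - 2y) is 2.
Lower-order terms cancel with the polynomial part, so the numerator is (2)·y^2 + o(y^2), and the limit is (2)/(1) = 2.

2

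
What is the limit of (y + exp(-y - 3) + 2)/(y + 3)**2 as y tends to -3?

1/2

Direct substitution gives 0/0.
Apply L'Hôpital: lim (1 - e^(-y - 3))/(2*y + 6), still 0/0.
After 2 applications of L'Hôpital's rule the quotient is (e^(-y - 3))/(2); substituting y = -3 gives 1/2.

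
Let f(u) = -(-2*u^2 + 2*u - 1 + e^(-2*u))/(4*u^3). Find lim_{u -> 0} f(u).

1/3

Direct substitution gives 0/0.
Apply L'Hôpital: lim (-4*u + 2 - 2*e^(-2*u))/(-12*u^2), still 0/0.
Apply L'Hôpital: lim (-4 + 4*e^(-2*u))/(-24*u), still 0/0.
After 3 applications of L'Hôpital's rule the quotient is (-8*e^(-2*u))/(-24); substituting u = 0 gives 1/3.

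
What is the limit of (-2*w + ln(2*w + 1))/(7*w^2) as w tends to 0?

-2/7

Direct substitution gives 0/0.
Apply L'Hôpital: lim (-2 + 2/(2*w + 1))/(14*w), still 0/0.
After 2 applications of L'Hôpital's rule the quotient is (-4/(2*w + 1)^2)/(14); substituting w = 0 gives -2/7.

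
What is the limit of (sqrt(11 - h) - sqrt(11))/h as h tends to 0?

-√(11)/22

Substitution gives 0/0. Multiply numerator and denominator by the conjugate √(11 - h) + √11.
The numerator becomes (11 - h) − 11 = -h, so the expression simplifies to -1/(√(11 - h) + √11).
Letting h → 0 gives -1/(2√11) = -√(11)/22.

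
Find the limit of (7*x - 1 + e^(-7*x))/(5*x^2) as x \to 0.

Direct substitution gives 0/0.
Apply L'Hôpital: lim (7 - 7*e^(-7*x))/(10*x), still 0/0.
After 2 applications of L'Hôpital's rule the quotient is (49*e^(-7*x))/(10); substituting x = 0 gives 49/10.

49/10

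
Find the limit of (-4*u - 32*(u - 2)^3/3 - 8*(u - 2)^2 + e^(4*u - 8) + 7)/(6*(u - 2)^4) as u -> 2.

16/9

Direct substitution gives 0/0.
Apply L'Hôpital: lim (-16*u - 32*(u - 2)^2 + 4*e^(4*u - 8) + 28)/(24*(u - 2)^3), still 0/0.
Apply L'Hôpital: lim (-64*u + 16*e^(4*u - 8) + 112)/(72*(u - 2)^2), still 0/0.
Apply L'Hôpital: lim (64*e^(4*u - 8) - 64)/(144*u - 288), still 0/0.
After 4 applications of L'Hôpital's rule the quotient is (256*e^(4*u - 8))/(144); substituting u = 2 gives 16/9.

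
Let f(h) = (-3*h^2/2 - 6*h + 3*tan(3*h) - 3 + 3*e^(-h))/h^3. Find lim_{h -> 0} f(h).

53/2

Substitution gives 0/0 (the numerator vanishes to order 3).
Expand each term to order h^3: the coefficient of h^3 in 3·e^(-h) is -1/2 and in 3·tan(3h) is 27.
Lower-order terms cancel with the polynomial part, so the numerator is (53/2)·h^3 + o(h^3), and the limit is (53/2)/(1) = 53/2.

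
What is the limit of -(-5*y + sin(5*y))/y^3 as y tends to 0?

125/6

Direct substitution gives 0/0.
Apply L'Hôpital: lim (5*cos(5*y) - 5)/(-3*y^2), still 0/0.
Apply L'Hôpital: lim (-25*sin(5*y))/(-6*y), still 0/0.
After 3 applications of L'Hôpital's rule the quotient is (-125*cos(5*y))/(-6); substituting y = 0 gives 125/6.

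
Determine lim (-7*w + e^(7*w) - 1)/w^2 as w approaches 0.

Direct substitution gives 0/0.
Apply L'Hôpital: lim (7*e^(7*w) - 7)/(2*w), still 0/0.
After 2 applications of L'Hôpital's rule the quotient is (49*e^(7*w))/(2); substituting w = 0 gives 49/2.

49/2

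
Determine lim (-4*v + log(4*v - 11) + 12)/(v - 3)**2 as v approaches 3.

-8

Direct substitution gives 0/0.
Apply L'Hôpital: lim (-4 + 4/(4*v - 11))/(2*v - 6), still 0/0.
After 2 applications of L'Hôpital's rule the quotient is (-16/(4*v - 11)^2)/(2); substituting v = 3 gives -8.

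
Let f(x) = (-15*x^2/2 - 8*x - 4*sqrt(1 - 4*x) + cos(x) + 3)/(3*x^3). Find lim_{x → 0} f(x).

16/3

Substitution gives 0/0 (the numerator vanishes to order 3).
Expand each term to order x^3: the coefficient of x^3 in cos(x) is 0 and in -4·√(1 - 4x) is 16.
Lower-order terms cancel with the polynomial part, so the numerator is (16)·x^3 + o(x^3), and the limit is (16)/(3) = 16/3.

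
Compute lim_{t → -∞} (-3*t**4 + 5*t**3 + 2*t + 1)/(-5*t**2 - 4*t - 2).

∞

The numerator has higher degree (4 > 2); the quotient behaves like (-3/(-5))·t^2 for large |t|.
As t → −∞ this diverges to ∞.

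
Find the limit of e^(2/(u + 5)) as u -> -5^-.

As u → -5⁻, 2/(u + 5) → −∞, so e^(2/(u + 5)) → 0.

0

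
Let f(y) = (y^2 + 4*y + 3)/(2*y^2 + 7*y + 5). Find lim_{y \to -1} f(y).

2/3

At y = -1 both the top and bottom vanish — a removable singularity. Factoring out (y + 1) from each leaves (y + 3)/(2*y + 5), which at y = -1 equals 2/3.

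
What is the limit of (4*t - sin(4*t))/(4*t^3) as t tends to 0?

Direct substitution gives 0/0.
Apply L'Hôpital: lim (4 - 4*cos(4*t))/(12*t^2), still 0/0.
Apply L'Hôpital: lim (16*sin(4*t))/(24*t), still 0/0.
After 3 applications of L'Hôpital's rule the quotient is (64*cos(4*t))/(24); substituting t = 0 gives 8/3.

8/3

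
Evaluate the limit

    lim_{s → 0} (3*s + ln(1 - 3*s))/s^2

-9/2

Direct substitution gives 0/0.
Apply L'Hôpital: lim (3 - 3/(1 - 3*s))/(2*s), still 0/0.
After 2 applications of L'Hôpital's rule the quotient is (-9/(1 - 3*s)^2)/(2); substituting s = 0 gives -9/2.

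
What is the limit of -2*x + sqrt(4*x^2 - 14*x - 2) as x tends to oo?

This has the form ∞ − ∞. Multiply and divide by the conjugate √(4*x^2 - 14*x - 2) + 2x.
That gives (-14x - 2) / (√(4*x^2 - 14*x - 2) + 2x).
Divide numerator and denominator by x: the limit is -14/(2·2) = -7/2.

-7/2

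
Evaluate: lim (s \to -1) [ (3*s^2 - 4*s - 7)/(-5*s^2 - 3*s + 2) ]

-10/7

At s = -1 both the top and bottom vanish — a removable singularity. Factoring out (s + 1) from each leaves (3*s - 7)/(2 - 5*s), which at s = -1 equals -10/7.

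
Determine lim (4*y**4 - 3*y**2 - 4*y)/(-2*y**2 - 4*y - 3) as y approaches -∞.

-∞

The numerator has higher degree (4 > 2); the quotient behaves like (4/(-2))·y^2 for large |y|.
As y → −∞ this diverges to -∞.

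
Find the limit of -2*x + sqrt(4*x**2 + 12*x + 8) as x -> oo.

3

An ∞ − ∞ form. Rationalising with the conjugate, the difference becomes (12x + 8) / (√(4*x^2 + 12*x + 8) + 2x).
For large x the denominator behaves like 2·2x, so the quotient tends to 12/4 = 3.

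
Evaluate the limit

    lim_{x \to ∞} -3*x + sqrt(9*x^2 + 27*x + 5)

9/2

An ∞ − ∞ form. Rationalising with the conjugate, the difference becomes (27x + 5) / (√(9*x^2 + 27*x + 5) + 3x).
For large x the denominator behaves like 2·3x, so the quotient tends to 27/6 = 9/2.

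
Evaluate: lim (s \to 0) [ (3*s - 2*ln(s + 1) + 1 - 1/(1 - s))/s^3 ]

-5/3

Substitution gives 0/0 (the numerator vanishes to order 3).
Expand each term to order s^3: the coefficient of s^3 in -2·ln(1 + s) is -2/3 and in −1/(1 - s) is -1.
Lower-order terms cancel with the polynomial part, so the numerator is (-5/3)·s^3 + o(s^3), and the limit is (-5/3)/(1) = -5/3.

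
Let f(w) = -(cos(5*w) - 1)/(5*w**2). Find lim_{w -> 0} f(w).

Direct substitution gives 0/0.
Apply L'Hôpital: lim (-5*sin(5*w))/(-10*w), still 0/0.
After 2 applications of L'Hôpital's rule the quotient is (-25*cos(5*w))/(-10); substituting w = 0 gives 5/2.

5/2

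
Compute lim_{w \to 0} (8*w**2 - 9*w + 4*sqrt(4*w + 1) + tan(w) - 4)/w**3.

Substitution gives 0/0 (the numerator vanishes to order 3).
Expand each term to order w^3: the coefficient of w^3 in 4·√(1 + 4w) is 16 and in tan(w) is 1/3.
Lower-order terms cancel with the polynomial part, so the numerator is (49/3)·w^3 + o(w^3), and the limit is (49/3)/(1) = 49/3.

49/3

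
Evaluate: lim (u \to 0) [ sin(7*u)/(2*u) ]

7/2

Substitution gives 0/0.
Write it as (7/2)·sin(7u)/(7u); since sin(θ)/θ → 1, the limit is 7/2.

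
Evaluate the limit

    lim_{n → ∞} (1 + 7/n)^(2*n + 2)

Write it as [(1 + 7/n)^n]^(2) · (1 + 7/n)^(2). The bracketed term tends to e^(7) and the second factor to 1, so the limit is e^(14).

e^(14)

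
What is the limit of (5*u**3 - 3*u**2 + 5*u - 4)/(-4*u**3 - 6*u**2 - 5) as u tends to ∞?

-5/4

Numerator and denominator both have degree 3.
Dividing every term by u^3, all lower-order terms vanish and the limit is the ratio of leading coefficients, 5/(-4) = -5/4.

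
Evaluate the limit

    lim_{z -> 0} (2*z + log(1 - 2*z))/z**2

-2

Direct substitution gives 0/0.
Apply L'Hôpital: lim (2 - 2/(1 - 2*z))/(2*z), still 0/0.
After 2 applications of L'Hôpital's rule the quotient is (-4/(1 - 2*z)^2)/(2); substituting z = 0 gives -2.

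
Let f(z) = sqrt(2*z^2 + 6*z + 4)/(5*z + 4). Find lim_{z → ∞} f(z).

√(2)/5

For large |z|, √(2*z^2 + 6*z + 4) ≈ √2·|z| and the denominator ≈ 5z.
Since z → +∞, |z| = z, giving √2/(5) = √(2)/5.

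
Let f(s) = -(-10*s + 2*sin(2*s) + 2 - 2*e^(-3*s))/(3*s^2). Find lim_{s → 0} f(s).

3

Substitution gives 0/0; apply L'Hôpital's rule 2 times.
After differentiating numerator and denominator 2 times the quotient is (-8*sin(2*s) - 18*e^(-3*s))/(-6); at s = 0 this is 3.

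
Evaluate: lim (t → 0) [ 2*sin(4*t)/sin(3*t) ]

8/3

Substitution gives 0/0.
Divide numerator and denominator by t: sin(4t)/t → 4 and sin(3t)/t → 3, so the limit is 2·4/3 = 8/3.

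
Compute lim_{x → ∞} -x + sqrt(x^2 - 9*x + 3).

-9/2

An ∞ − ∞ form. Rationalising with the conjugate, the difference becomes (-9x + 3) / (√(x^2 - 9*x + 3) + x).
For large x the denominator behaves like 2·x, so the quotient tends to -9/2 = -9/2.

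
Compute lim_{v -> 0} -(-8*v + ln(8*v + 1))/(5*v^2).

Direct substitution gives 0/0.
Apply L'Hôpital: lim (-8 + 8/(8*v + 1))/(-10*v), still 0/0.
After 2 applications of L'Hôpital's rule the quotient is (-64/(8*v + 1)^2)/(-10); substituting v = 0 gives 32/5.

32/5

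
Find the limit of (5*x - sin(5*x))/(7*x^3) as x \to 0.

125/42

Direct substitution gives 0/0.
Apply L'Hôpital: lim (5 - 5*cos(5*x))/(21*x^2), still 0/0.
Apply L'Hôpital: lim (25*sin(5*x))/(42*x), still 0/0.
After 3 applications of L'Hôpital's rule the quotient is (125*cos(5*x))/(42); substituting x = 0 gives 125/42.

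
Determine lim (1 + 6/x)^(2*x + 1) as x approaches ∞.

e^(12)

Let L be the limit and take ln: ln L = lim (2x + 1)·ln(1 + 6/x) = lim (2x + 1)·(6/x + O(1/x²)) = 12.
Hence L = e^(12).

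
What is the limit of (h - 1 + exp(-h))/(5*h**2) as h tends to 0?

Direct substitution gives 0/0.
Apply L'Hôpital: lim (1 - e^(-h))/(10*h), still 0/0.
After 2 applications of L'Hôpital's rule the quotient is (e^(-h))/(10); substituting h = 0 gives 1/10.

1/10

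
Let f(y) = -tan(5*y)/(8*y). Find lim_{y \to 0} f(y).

Substitution gives 0/0.
Since tan(u)/u → 1 as u → 0, tan(5y)/(5y) → 1 and the limit is 5/(-8) = -5/8.

-5/8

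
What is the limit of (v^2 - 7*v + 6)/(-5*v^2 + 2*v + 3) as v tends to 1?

Since v = 1 makes numerator and denominator zero, (v - 1) divides both.
Cancelling it gives (v - 6)/(-5*v - 3); now plug in v = 1 to get 5/8.

5/8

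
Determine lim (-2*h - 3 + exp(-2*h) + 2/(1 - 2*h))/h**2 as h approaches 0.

10

Substitution gives 0/0; apply L'Hôpital's rule 2 times.
After differentiating numerator and denominator 2 times the quotient is (4*e^(-2*h) - 16/(2*h - 1)^3)/(2); at h = 0 this is 10.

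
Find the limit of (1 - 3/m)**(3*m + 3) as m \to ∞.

e^(-9)

Let L be the limit and take ln: ln L = lim (3m + 3)·ln(1 - 3/m) = lim (3m + 3)·(-3/m + O(1/m²)) = -9.
Hence L = e^(-9).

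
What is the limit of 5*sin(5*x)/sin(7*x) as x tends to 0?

25/7

Substitution gives 0/0.
Divide numerator and denominator by x: sin(5x)/x → 5 and sin(7x)/x → 7, so the limit is 5·5/7 = 25/7.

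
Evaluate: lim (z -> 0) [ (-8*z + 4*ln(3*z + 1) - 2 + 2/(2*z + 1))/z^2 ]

-10

Substitution gives 0/0 (the numerator vanishes to order 2).
Expand each term to order z^2: the coefficient of z^2 in 4·ln(1 + 3z) is -18 and in 2·1/(1 + 2z) is 8.
Lower-order terms cancel with the polynomial part, so the numerator is (-10)·z^2 + o(z^2), and the limit is (-10)/(1) = -10.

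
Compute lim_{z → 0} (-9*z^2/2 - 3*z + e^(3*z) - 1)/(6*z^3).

Direct substitution gives 0/0.
Apply L'Hôpital: lim (-9*z + 3*e^(3*z) - 3)/(18*z^2), still 0/0.
Apply L'Hôpital: lim (9*e^(3*z) - 9)/(36*z), still 0/0.
After 3 applications of L'Hôpital's rule the quotient is (27*e^(3*z))/(36); substituting z = 0 gives 3/4.

3/4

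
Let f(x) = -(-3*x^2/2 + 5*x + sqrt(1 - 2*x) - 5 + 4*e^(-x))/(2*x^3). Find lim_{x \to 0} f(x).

7/12

Substitution gives 0/0; apply L'Hôpital's rule 3 times.
After differentiating numerator and denominator 3 times the quotient is (-4*e^(-x) - 3/(1 - 2*x)^(5/2))/(-12); at x = 0 this is 7/12.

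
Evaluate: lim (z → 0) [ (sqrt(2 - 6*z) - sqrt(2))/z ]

A 0/0 form; rationalise with √(2 - 6z) + √2. This collapses the numerator to -6z, leaving -6/(√(2 - 6z) + √2) → -6/(2√2) = -3*√(2)/2.

-3*√(2)/2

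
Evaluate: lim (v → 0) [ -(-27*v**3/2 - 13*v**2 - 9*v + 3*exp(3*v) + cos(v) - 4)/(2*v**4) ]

-61/12

Substitution gives 0/0; apply L'Hôpital's rule 4 times.
After differentiating numerator and denominator 4 times the quotient is (243*e^(3*v) + cos(v))/(-48); at v = 0 this is -61/12.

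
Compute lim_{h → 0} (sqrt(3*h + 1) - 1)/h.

A 0/0 form; rationalise with √(1 + 3h) + √1. This collapses the numerator to 3h, leaving 3/(√(1 + 3h) + √1) → 3/(2√1) = 3/2.

3/2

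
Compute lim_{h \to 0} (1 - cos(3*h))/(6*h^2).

Substitution gives 0/0.
Use (1 − cos u)/u² → 1/2 with u = 3h: the limit is 3²/(2·6) = 3/4.

3/4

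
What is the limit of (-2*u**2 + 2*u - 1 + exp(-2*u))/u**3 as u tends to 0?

-4/3

Direct substitution gives 0/0.
Apply L'Hôpital: lim (-4*u + 2 - 2*e^(-2*u))/(3*u^2), still 0/0.
Apply L'Hôpital: lim (-4 + 4*e^(-2*u))/(6*u), still 0/0.
After 3 applications of L'Hôpital's rule the quotient is (-8*e^(-2*u))/(6); substituting u = 0 gives -4/3.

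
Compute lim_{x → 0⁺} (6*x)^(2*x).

1

Base → 0⁺ and exponent → 0⁺: a 0^0 form.
Take logs: 2x·ln(6x). This is 0·(−∞); rewriting as ln(6x)/(1/(2x)) and applying L'Hôpital gives 0.
Hence the limit is e^0 = 1.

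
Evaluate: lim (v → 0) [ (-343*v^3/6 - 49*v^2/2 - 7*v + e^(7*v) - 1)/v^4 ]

Direct substitution gives 0/0.
Apply L'Hôpital: lim (-343*v^2/2 - 49*v + 7*e^(7*v) - 7)/(4*v^3), still 0/0.
Apply L'Hôpital: lim (-343*v + 49*e^(7*v) - 49)/(12*v^2), still 0/0.
Apply L'Hôpital: lim (343*e^(7*v) - 343)/(24*v), still 0/0.
After 4 applications of L'Hôpital's rule the quotient is (2401*e^(7*v))/(24); substituting v = 0 gives 2401/24.

2401/24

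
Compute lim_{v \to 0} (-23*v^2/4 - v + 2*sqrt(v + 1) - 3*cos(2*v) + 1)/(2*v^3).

1/16

Substitution gives 0/0 (the numerator vanishes to order 3).
Expand each term to order v^3: the coefficient of v^3 in 2·√(1 + v) is 1/8 and in -3·cos(2v) is 0.
Lower-order terms cancel with the polynomial part, so the numerator is (1/8)·v^3 + o(v^3), and the limit is (1/8)/(2) = 1/16.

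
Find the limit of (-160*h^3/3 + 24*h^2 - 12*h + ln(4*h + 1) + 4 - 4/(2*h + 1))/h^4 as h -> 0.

-128

Substitution gives 0/0; apply L'Hôpital's rule 4 times.
After differentiating numerator and denominator 4 times the quotient is (-1536/(4*h + 1)^4 - 1536/(2*h + 1)^5)/(24); at h = 0 this is -128.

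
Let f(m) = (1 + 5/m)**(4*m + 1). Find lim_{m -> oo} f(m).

Write it as [(1 + 5/m)^m]^(4) · (1 + 5/m)^(1). The bracketed term tends to e^(5) and the second factor to 1, so the limit is e^(20).

e^(20)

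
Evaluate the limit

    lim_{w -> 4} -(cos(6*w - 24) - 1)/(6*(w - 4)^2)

3

Direct substitution gives 0/0.
Apply L'Hôpital: lim (-6*sin(6*w - 24))/(48 - 12*w), still 0/0.
After 2 applications of L'Hôpital's rule the quotient is (-36*cos(6*w - 24))/(-12); substituting w = 4 gives 3.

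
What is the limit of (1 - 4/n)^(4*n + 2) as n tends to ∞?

Write it as [(1 - 4/n)^n]^(4) · (1 - 4/n)^(2). The bracketed term tends to e^(-4) and the second factor to 1, so the limit is e^(-16).

e^(-16)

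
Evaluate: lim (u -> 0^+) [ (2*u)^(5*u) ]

Base → 0⁺ and exponent → 0⁺: a 0^0 form.
Take logs: 5u·ln(2u). This is 0·(−∞); rewriting as ln(2u)/(1/(5u)) and applying L'Hôpital gives 0.
Hence the limit is e^0 = 1.

1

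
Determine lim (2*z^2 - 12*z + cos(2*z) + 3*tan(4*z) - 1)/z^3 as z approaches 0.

Substitution gives 0/0; apply L'Hôpital's rule 3 times.
After differentiating numerator and denominator 3 times the quotient is (8*sin(2*z) + 1152*tan(4*z)^4 + 1536*tan(4*z)^2 + 384)/(6); at z = 0 this is 64.

64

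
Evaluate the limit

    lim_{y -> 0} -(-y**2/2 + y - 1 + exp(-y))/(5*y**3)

Direct substitution gives 0/0.
Apply L'Hôpital: lim (-y + 1 - e^(-y))/(-15*y^2), still 0/0.
Apply L'Hôpital: lim (-1 + e^(-y))/(-30*y), still 0/0.
After 3 applications of L'Hôpital's rule the quotient is (-e^(-y))/(-30); substituting y = 0 gives 1/30.

1/30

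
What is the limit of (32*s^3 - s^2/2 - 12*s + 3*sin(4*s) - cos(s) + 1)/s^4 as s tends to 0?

Substitution gives 0/0; apply L'Hôpital's rule 4 times.
After differentiating numerator and denominator 4 times the quotient is (768*sin(4*s) - cos(s))/(24); at s = 0 this is -1/24.

-1/24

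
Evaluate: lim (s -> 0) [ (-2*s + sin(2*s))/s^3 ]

-4/3

Direct substitution gives 0/0.
Apply L'Hôpital: lim (2*cos(2*s) - 2)/(3*s^2), still 0/0.
Apply L'Hôpital: lim (-4*sin(2*s))/(6*s), still 0/0.
After 3 applications of L'Hôpital's rule the quotient is (-8*cos(2*s))/(6); substituting s = 0 gives -4/3.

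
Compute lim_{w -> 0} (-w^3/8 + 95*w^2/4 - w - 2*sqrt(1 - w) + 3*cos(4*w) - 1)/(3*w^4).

2053/192

Substitution gives 0/0 (the numerator vanishes to order 4).
Expand each term to order w^4: the coefficient of w^4 in 3·cos(4w) is 32 and in -2·√(1 - w) is 5/64.
Lower-order terms cancel with the polynomial part, so the numerator is (2053/64)·w^4 + o(w^4), and the limit is (2053/64)/(3) = 2053/192.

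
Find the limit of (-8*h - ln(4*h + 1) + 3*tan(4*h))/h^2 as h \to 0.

8

Substitution gives 0/0 (the numerator vanishes to order 2).
Expand each term to order h^2: the coefficient of h^2 in −ln(1 + 4h) is 8 and in 3·tan(4h) is 0.
Lower-order terms cancel with the polynomial part, so the numerator is (8)·h^2 + o(h^2), and the limit is (8)/(1) = 8.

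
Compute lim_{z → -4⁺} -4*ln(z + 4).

As z → -4⁺, z + 4 → 0⁺ and ln(z + 4) → −∞.
Multiplying by -4 gives ∞.

∞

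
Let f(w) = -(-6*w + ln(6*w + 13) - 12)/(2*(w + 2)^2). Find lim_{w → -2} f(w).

Direct substitution gives 0/0.
Apply L'Hôpital: lim (-6 + 6/(6*w + 13))/(-4*w - 8), still 0/0.
After 2 applications of L'Hôpital's rule the quotient is (-36/(6*w + 13)^2)/(-4); substituting w = -2 gives 9.

9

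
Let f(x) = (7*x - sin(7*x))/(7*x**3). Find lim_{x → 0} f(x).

Direct substitution gives 0/0.
Apply L'Hôpital: lim (7 - 7*cos(7*x))/(21*x^2), still 0/0.
Apply L'Hôpital: lim (49*sin(7*x))/(42*x), still 0/0.
After 3 applications of L'Hôpital's rule the quotient is (343*cos(7*x))/(42); substituting x = 0 gives 49/6.

49/6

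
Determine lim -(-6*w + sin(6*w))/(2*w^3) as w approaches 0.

Direct substitution gives 0/0.
Apply L'Hôpital: lim (6*cos(6*w) - 6)/(-6*w^2), still 0/0.
Apply L'Hôpital: lim (-36*sin(6*w))/(-12*w), still 0/0.
After 3 applications of L'Hôpital's rule the quotient is (-216*cos(6*w))/(-12); substituting w = 0 gives 18.

18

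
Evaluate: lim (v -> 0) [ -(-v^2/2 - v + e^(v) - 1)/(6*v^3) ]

Direct substitution gives 0/0.
Apply L'Hôpital: lim (-v + e^(v) - 1)/(-18*v^2), still 0/0.
Apply L'Hôpital: lim (e^(v) - 1)/(-36*v), still 0/0.
After 3 applications of L'Hôpital's rule the quotient is (e^(v))/(-36); substituting v = 0 gives -1/36.

-1/36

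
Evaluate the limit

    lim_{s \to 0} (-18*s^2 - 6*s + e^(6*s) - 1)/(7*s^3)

Direct substitution gives 0/0.
Apply L'Hôpital: lim (-36*s + 6*e^(6*s) - 6)/(21*s^2), still 0/0.
Apply L'Hôpital: lim (36*e^(6*s) - 36)/(42*s), still 0/0.
After 3 applications of L'Hôpital's rule the quotient is (216*e^(6*s))/(42); substituting s = 0 gives 36/7.

36/7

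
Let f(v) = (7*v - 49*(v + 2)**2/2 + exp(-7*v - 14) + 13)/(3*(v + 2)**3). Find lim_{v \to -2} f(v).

Direct substitution gives 0/0.
Apply L'Hôpital: lim (-49*v - 7*e^(-7*v - 14) - 91)/(9*(v + 2)^2), still 0/0.
Apply L'Hôpital: lim (49*e^(-7*v - 14) - 49)/(18*v + 36), still 0/0.
After 3 applications of L'Hôpital's rule the quotient is (-343*e^(-7*v - 14))/(18); substituting v = -2 gives -343/18.

-343/18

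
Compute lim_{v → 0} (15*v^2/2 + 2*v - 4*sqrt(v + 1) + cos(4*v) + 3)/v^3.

-1/4

Substitution gives 0/0 (the numerator vanishes to order 3).
Expand each term to order v^3: the coefficient of v^3 in cos(4v) is 0 and in -4·√(1 + v) is -1/4.
Lower-order terms cancel with the polynomial part, so the numerator is (-1/4)·v^3 + o(v^3), and the limit is (-1/4)/(1) = -1/4.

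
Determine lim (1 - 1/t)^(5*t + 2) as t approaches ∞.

Let L be the limit and take ln: ln L = lim (5t + 2)·ln(1 - 1/t) = lim (5t + 2)·(-1/t + O(1/t²)) = -5.
Hence L = e^(-5).

e^(-5)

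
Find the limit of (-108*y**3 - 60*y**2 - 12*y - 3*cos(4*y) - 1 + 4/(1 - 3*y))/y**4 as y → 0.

Substitution gives 0/0 (the numerator vanishes to order 4).
Expand each term to order y^4: the coefficient of y^4 in 4·1/(1 - 3y) is 324 and in -3·cos(4y) is -32.
Lower-order terms cancel with the polynomial part, so the numerator is (292)·y^4 + o(y^4), and the limit is (292)/(1) = 292.

292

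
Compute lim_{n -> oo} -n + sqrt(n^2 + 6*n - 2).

3

This has the form ∞ − ∞. Multiply and divide by the conjugate √(n^2 + 6*n - 2) + n.
That gives (6n - 2) / (√(n^2 + 6*n - 2) + n).
Divide numerator and denominator by n: the limit is 6/(2·1) = 3.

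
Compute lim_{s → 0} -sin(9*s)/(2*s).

-9/2

Substitution gives 0/0.
Write it as (9/(-2))·sin(9s)/(9s); since sin(u)/u → 1, the limit is -9/2.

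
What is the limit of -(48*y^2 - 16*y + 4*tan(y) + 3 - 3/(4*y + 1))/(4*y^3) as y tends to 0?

-145/3

Substitution gives 0/0; apply L'Hôpital's rule 3 times.
After differentiating numerator and denominator 3 times the quotient is (24*tan(y)^2/cos(y)^2 + 8/cos(y)^2 + 1152/(4*y + 1)^4)/(-24); at y = 0 this is -145/3.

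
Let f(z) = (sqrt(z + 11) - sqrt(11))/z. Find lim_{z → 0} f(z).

√(11)/22

A 0/0 form; rationalise with √(11 + z) + √11. This collapses the numerator to z, leaving 1/(√(11 + z) + √11) → 1/(2√11) = √(11)/22.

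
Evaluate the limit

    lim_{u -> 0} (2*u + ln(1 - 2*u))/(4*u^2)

Direct substitution gives 0/0.
Apply L'Hôpital: lim (2 - 2/(1 - 2*u))/(8*u), still 0/0.
After 2 applications of L'Hôpital's rule the quotient is (-4/(1 - 2*u)^2)/(8); substituting u = 0 gives -1/2.

-1/2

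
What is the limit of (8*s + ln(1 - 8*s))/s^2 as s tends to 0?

-32

Direct substitution gives 0/0.
Apply L'Hôpital: lim (8 - 8/(1 - 8*s))/(2*s), still 0/0.
After 2 applications of L'Hôpital's rule the quotient is (-64/(1 - 8*s)^2)/(2); substituting s = 0 gives -32.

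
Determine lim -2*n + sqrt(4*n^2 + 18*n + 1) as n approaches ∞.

9/2

An ∞ − ∞ form. Rationalising with the conjugate, the difference becomes (18n + 1) / (√(4*n^2 + 18*n + 1) + 2n).
For large n the denominator behaves like 2·2n, so the quotient tends to 18/4 = 9/2.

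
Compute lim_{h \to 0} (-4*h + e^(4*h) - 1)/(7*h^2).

Direct substitution gives 0/0.
Apply L'Hôpital: lim (4*e^(4*h) - 4)/(14*h), still 0/0.
After 2 applications of L'Hôpital's rule the quotient is (16*e^(4*h))/(14); substituting h = 0 gives 8/7.

8/7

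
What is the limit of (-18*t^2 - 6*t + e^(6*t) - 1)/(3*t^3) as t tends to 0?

12

Direct substitution gives 0/0.
Apply L'Hôpital: lim (-36*t + 6*e^(6*t) - 6)/(9*t^2), still 0/0.
Apply L'Hôpital: lim (36*e^(6*t) - 36)/(18*t), still 0/0.
After 3 applications of L'Hôpital's rule the quotient is (216*e^(6*t))/(18); substituting t = 0 gives 12.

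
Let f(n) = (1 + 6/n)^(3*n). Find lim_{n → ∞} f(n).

Let L be the limit and take ln: ln L = lim (3n)·ln(1 + 6/n) = lim (3n)·(6/n + O(1/n²)) = 18.
Hence L = e^(18).

e^(18)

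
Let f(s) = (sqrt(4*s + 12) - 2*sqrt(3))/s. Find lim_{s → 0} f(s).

√(3)/3

A 0/0 form; rationalise with √(12 + 4s) + √12. This collapses the numerator to 4s, leaving 4/(√(12 + 4s) + √12) → 4/(2√12) = √(3)/3.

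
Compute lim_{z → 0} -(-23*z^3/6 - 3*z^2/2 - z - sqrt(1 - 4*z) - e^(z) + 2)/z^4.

-239/24

Substitution gives 0/0; apply L'Hôpital's rule 4 times.
After differentiating numerator and denominator 4 times the quotient is (-e^(z) + 240/(1 - 4*z)^(7/2))/(-24); at z = 0 this is -239/24.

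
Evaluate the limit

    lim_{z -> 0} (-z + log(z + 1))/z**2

Direct substitution gives 0/0.
Apply L'Hôpital: lim (-1 + 1/(z + 1))/(2*z), still 0/0.
After 2 applications of L'Hôpital's rule the quotient is (-1/(z + 1)^2)/(2); substituting z = 0 gives -1/2.

-1/2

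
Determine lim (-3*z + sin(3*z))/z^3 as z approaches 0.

Direct substitution gives 0/0.
Apply L'Hôpital: lim (3*cos(3*z) - 3)/(3*z^2), still 0/0.
Apply L'Hôpital: lim (-9*sin(3*z))/(6*z), still 0/0.
After 3 applications of L'Hôpital's rule the quotient is (-27*cos(3*z))/(6); substituting z = 0 gives -9/2.

-9/2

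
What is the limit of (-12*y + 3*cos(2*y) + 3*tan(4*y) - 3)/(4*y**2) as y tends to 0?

Substitution gives 0/0; apply L'Hôpital's rule 2 times.
After differentiating numerator and denominator 2 times the quotient is (-12*cos(2*y) + 96*tan(4*y)/cos(4*y)^2)/(8); at y = 0 this is -3/2.

-3/2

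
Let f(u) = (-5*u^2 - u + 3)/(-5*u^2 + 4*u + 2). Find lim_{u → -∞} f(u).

Numerator and denominator both have degree 2.
Dividing every term by u^2, all lower-order terms vanish and the limit is the ratio of leading coefficients, -5/(-5) = 1.

1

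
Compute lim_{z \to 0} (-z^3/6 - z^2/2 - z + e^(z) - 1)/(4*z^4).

1/96

Direct substitution gives 0/0.
Apply L'Hôpital: lim (-z^2/2 - z + e^(z) - 1)/(16*z^3), still 0/0.
Apply L'Hôpital: lim (-z + e^(z) - 1)/(48*z^2), still 0/0.
Apply L'Hôpital: lim (e^(z) - 1)/(96*z), still 0/0.
After 4 applications of L'Hôpital's rule the quotient is (e^(z))/(96); substituting z = 0 gives 1/96.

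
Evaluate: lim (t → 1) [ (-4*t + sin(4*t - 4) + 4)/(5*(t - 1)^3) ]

Direct substitution gives 0/0.
Apply L'Hôpital: lim (4*cos(4*t - 4) - 4)/(15*(t - 1)^2), still 0/0.
Apply L'Hôpital: lim (-16*sin(4*t - 4))/(30*t - 30), still 0/0.
After 3 applications of L'Hôpital's rule the quotient is (-64*cos(4*t - 4))/(30); substituting t = 1 gives -32/15.

-32/15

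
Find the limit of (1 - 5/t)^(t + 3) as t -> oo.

e^(-5)

Let L be the limit and take ln: ln L = lim (t + 3)·ln(1 - 5/t) = lim (t + 3)·(-5/t + O(1/t²)) = -5.
Hence L = e^(-5).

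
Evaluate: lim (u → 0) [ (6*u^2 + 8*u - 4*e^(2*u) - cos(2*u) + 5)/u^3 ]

Substitution gives 0/0 (the numerator vanishes to order 3).
Expand each term to order u^3: the coefficient of u^3 in −cos(2u) is 0 and in -4·e^(2u) is -16/3.
Lower-order terms cancel with the polynomial part, so the numerator is (-16/3)·u^3 + o(u^3), and the limit is (-16/3)/(1) = -16/3.

-16/3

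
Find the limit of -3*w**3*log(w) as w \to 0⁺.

0

This is a 0·(−∞) form. Rewrite as -3·ln(w) / w^(−3) and apply L'Hôpital:
the derivative quotient is -3·(1/w) / (−3·w^(−4)) = (3/3)·w^3 → 0.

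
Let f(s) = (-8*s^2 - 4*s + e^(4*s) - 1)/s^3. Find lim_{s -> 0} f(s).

Direct substitution gives 0/0.
Apply L'Hôpital: lim (-16*s + 4*e^(4*s) - 4)/(3*s^2), still 0/0.
Apply L'Hôpital: lim (16*e^(4*s) - 16)/(6*s), still 0/0.
After 3 applications of L'Hôpital's rule the quotient is (64*e^(4*s))/(6); substituting s = 0 gives 32/3.

32/3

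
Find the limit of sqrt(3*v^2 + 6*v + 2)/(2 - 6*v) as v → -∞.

For large |v|, √(3*v^2 + 6*v + 2) ≈ √3·|v| and the denominator ≈ -6v.
Since v → −∞, |v| = −v, giving −√3/(-6) = √(3)/6.

√(3)/6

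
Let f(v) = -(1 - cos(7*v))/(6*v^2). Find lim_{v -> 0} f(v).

-49/12

Substitution gives 0/0.
Use (1 − cos u)/u² → 1/2 with u = 7v: the limit is 7²/(2·(-6)) = -49/12.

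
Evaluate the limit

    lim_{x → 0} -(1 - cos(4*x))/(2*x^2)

Substitution gives 0/0.
Use (1 − cos u)/u² → 1/2 with u = 4x: the limit is 4²/(2·(-2)) = -4.

-4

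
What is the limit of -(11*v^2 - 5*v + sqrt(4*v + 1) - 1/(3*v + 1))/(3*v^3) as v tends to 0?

-31/3

Substitution gives 0/0; apply L'Hôpital's rule 3 times.
After differentiating numerator and denominator 3 times the quotient is (24/(4*v + 1)^(5/2) + 162/(3*v + 1)^4)/(-18); at v = 0 this is -31/3.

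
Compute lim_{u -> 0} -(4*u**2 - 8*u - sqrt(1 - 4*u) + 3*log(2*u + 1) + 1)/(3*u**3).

Substitution gives 0/0 (the numerator vanishes to order 3).
Expand each term to order u^3: the coefficient of u^3 in 3·ln(1 + 2u) is 8 and in −√(1 - 4u) is 4.
Lower-order terms cancel with the polynomial part, so the numerator is (12)·u^3 + o(u^3), and the limit is (12)/(-3) = -4.

-4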